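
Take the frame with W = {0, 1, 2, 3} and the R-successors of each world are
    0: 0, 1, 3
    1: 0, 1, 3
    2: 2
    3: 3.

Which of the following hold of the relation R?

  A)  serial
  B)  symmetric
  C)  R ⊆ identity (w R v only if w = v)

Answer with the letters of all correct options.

(A) serial: every world has an R-successor.
(B) not symmetric: 0 R 3 but not 3 R 0.
(C) not ⊆ identity: 0 R 1 with 0 ≠ 1.

A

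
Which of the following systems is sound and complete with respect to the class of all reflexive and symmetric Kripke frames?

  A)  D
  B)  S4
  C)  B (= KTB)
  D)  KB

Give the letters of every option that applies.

C

(A) D is determined by the class of serial frames.
(B) S4 is determined by the class of reflexive and transitive frames.
(C) B (= KTB) is determined by exactly this class.
(D) KB is determined by the class of symmetric frames.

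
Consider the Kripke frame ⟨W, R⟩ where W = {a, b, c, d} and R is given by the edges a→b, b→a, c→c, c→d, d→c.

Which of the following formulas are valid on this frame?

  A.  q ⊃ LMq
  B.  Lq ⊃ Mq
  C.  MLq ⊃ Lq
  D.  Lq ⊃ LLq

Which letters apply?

R is symmetric: every R-edge is matched by its reverse.
R is not transitive: a R b and b R a but not a R a.
R is not euclidean: a R b and a R b but not b R b.
R is serial: every world has an R-successor.
(A) q ⊃ LMq is axiom B, which corresponds to symmetry. R is symmetric — valid.
(B) Lq ⊃ Mq (axiom D) characterises the serial frames. R is serial — valid.
(C) MLq ⊃ Lq (the dual of axiom 5) characterises the euclidean frames. R is not euclidean — not valid.
(D) Lq ⊃ LLq (axiom 4) characterises the transitive frames. R is not transitive — not valid.

A, B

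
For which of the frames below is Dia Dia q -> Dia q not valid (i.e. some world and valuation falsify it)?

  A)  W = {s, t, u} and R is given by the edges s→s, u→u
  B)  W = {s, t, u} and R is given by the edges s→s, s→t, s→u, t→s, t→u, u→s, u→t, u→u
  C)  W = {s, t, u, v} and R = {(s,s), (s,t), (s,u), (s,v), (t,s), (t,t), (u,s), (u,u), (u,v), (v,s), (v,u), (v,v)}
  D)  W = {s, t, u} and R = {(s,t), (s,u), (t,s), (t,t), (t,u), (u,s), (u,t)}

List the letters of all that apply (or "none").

The schema Dia Dia q -> Dia q is the dual of axiom 4; it is valid on a frame iff R is transitive.
(A) R is transitive (R is closed under composition), so the schema is valid here.
(B) R is not transitive (t R s and s R t but not t R t), so the schema fails here.
(C) R is not transitive (t R s and s R u but not t R u), so the schema fails here.
(D) R is not transitive (s R t and t R s but not s R s), so the schema fails here.

B, C, D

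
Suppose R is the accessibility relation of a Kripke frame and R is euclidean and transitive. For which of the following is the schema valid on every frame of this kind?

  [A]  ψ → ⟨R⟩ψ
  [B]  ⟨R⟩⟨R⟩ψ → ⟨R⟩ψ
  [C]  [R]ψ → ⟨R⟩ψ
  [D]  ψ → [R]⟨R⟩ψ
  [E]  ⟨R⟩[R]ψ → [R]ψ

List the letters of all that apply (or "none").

B, E

(A) ψ → ⟨R⟩ψ is the dual of axiom T, which corresponds to reflexivity. Such an R need not be reflexive — not valid.
(B) ⟨R⟩⟨R⟩ψ → ⟨R⟩ψ is the dual of axiom 4, which corresponds to transitivity. Every such R is transitive — valid.
(C) [R]ψ → ⟨R⟩ψ (axiom D) characterises the serial frames. Such an R need not be serial — not valid.
(D) ψ → [R]⟨R⟩ψ (axiom B) characterises the symmetric frames. Such an R need not be symmetric — not valid.
(E) ⟨R⟩[R]ψ → [R]ψ is the dual of axiom 5; it is valid on a frame exactly when R is euclidean. Every such R is euclidean, so valid.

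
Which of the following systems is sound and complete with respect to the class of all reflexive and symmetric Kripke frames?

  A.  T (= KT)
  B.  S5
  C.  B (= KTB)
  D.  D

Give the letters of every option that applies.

(A) T (= KT) is determined by the class of reflexive frames.
(B) S5 is determined by the class of reflexive, symmetric, and transitive frames.
(C) B (= KTB) is determined by exactly this class.
(D) D is determined by the class of serial frames.

C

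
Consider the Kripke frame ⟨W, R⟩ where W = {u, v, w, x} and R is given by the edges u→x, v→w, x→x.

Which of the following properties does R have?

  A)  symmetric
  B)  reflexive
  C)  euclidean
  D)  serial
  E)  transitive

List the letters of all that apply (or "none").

(A) not symmetric: u R x but not x R u.
(B) not reflexive: not u R u.
(C) not euclidean: v R w and v R w but not w R w.
(D) not serial: w has no R-successor.
(E) transitive: R is closed under composition.

E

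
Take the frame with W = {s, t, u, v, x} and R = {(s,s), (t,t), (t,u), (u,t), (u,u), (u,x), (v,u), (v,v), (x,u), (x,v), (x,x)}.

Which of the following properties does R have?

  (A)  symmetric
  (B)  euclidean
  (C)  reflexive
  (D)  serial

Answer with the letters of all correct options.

C, D

(A) not symmetric: v R u but not u R v.
(B) not euclidean: u R t and u R x but not t R x.
(C) reflexive: each world relates to itself.
(D) serial: every world has an R-successor.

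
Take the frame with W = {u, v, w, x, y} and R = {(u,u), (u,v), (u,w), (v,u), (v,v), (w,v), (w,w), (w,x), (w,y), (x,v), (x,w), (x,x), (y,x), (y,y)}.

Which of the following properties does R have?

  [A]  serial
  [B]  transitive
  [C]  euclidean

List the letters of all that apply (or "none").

A

(A) serial: every world has an R-successor.
(B) not transitive: u R w and w R x but not u R x.
(C) not euclidean: u R v and u R w but not v R w.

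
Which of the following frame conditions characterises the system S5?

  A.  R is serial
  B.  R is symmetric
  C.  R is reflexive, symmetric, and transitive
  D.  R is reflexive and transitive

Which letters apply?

C

(A) this class determines D, not S5.
(B) this class determines KB, not S5.
(C) S5 is sound and complete for exactly this class.
(D) this class determines S4, not S5.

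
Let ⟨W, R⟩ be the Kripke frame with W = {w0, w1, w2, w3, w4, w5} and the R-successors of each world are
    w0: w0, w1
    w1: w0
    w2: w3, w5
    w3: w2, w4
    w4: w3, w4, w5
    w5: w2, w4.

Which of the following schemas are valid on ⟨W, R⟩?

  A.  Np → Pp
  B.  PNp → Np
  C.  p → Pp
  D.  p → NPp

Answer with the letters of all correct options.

A, D

R is not reflexive: not w1 R w1.
R is symmetric: every R-edge is matched by its reverse.
R is not euclidean: w2 R w3 and w2 R w5 but not w3 R w5.
R is serial: every world has an R-successor.
(A) Np → Pp is axiom D, which corresponds to seriality. R is serial — valid.
(B) PNp → Np (the dual of axiom 5) characterises the euclidean frames. R is not euclidean — not valid.
(C) the dual of axiom T: valid iff R is reflexive. R is not reflexive — not valid.
(D) p → NPp (axiom B) characterises the symmetric frames. R is symmetric — valid.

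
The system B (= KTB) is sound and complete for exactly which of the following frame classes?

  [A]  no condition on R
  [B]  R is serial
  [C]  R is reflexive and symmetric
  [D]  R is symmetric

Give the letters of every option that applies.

(A) this class determines K, not B (= KTB).
(B) this class determines D, not B (= KTB).
(C) B (= KTB) is sound and complete for exactly this class.
(D) this class determines KB, not B (= KTB).

C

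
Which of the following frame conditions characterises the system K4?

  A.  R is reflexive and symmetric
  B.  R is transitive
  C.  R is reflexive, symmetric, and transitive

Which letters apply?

(A) this class determines B (= KTB), not K4.
(B) K4 is sound and complete for exactly this class.
(C) this class determines S5, not K4.

B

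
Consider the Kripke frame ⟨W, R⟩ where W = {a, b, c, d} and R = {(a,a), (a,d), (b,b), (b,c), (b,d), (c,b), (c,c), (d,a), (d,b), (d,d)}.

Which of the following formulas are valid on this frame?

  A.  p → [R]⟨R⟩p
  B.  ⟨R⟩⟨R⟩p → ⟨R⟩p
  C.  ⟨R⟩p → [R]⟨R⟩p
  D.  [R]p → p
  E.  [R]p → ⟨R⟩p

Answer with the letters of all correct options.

A, D, E

R is reflexive: each world relates to itself.
R is symmetric: every R-edge is matched by its reverse.
R is not transitive: a R d and d R b but not a R b.
R is not euclidean: b R c and b R d but not c R d.
R is serial: every world has an R-successor.
(A) p → [R]⟨R⟩p is axiom B; it is valid on a frame exactly when R is symmetric. R is symmetric, so valid.
(B) ⟨R⟩⟨R⟩p → ⟨R⟩p is the dual of axiom 4; it is valid on a frame exactly when R is transitive. R is not transitive, so not valid.
(C) axiom 5: valid iff R is euclidean. R is not euclidean — not valid.
(D) [R]p → p is axiom T; it is valid on a frame exactly when R is reflexive. R is reflexive, so valid.
(E) [R]p → ⟨R⟩p (axiom D) characterises the serial frames. R is serial — valid.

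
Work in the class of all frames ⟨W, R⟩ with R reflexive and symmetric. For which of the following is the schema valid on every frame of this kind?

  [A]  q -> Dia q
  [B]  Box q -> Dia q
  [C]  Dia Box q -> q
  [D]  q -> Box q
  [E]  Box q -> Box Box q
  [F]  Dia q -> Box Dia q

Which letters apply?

A, B, C

Reflexive relations are serial.
(A) q -> Dia q is the dual of axiom T, which corresponds to reflexivity. Every such R is reflexive — valid.
(B) Box q -> Dia q is axiom D; it is valid on a frame exactly when R is serial. Every such R is serial, so valid.
(C) the dual of axiom B: valid iff R is symmetric. Every such R is symmetric — valid.
(D) q -> Box q is equivalent to ◇p→p; it holds exactly when R ⊆ identity. Such an R need not be a subset of the identity — not valid.
(E) axiom 4: valid iff R is transitive. Such an R need not be transitive — not valid.
(F) Dia q -> Box Dia q is axiom 5, which corresponds to the euclidean property. Such an R need not be euclidean — not valid.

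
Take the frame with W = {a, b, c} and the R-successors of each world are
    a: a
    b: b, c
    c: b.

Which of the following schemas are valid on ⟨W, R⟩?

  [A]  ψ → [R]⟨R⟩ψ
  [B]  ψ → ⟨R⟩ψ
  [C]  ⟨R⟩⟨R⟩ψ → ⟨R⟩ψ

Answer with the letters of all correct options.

R is not reflexive: not c R c.
R is symmetric: every R-edge is matched by its reverse.
R is not transitive: c R b and b R c but not c R c.
(A) axiom B: valid iff R is symmetric. R is symmetric — valid.
(B) the dual of axiom T: valid iff R is reflexive. R is not reflexive — not valid.
(C) ⟨R⟩⟨R⟩ψ → ⟨R⟩ψ (the dual of axiom 4) characterises the transitive frames. R is not transitive — not valid.

A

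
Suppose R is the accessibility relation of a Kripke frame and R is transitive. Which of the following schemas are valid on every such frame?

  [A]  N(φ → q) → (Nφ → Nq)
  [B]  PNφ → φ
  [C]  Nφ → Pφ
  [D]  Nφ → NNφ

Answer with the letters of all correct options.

A, D

(A) N(φ → q) → (Nφ → Nq) is the K axiom; it holds on all frames — valid.
(B) the dual of axiom B: valid iff R is symmetric. Such an R need not be symmetric — not valid.
(C) Nφ → Pφ (axiom D) characterises the serial frames. Such an R need not be serial — not valid.
(D) Nφ → NNφ (axiom 4) characterises the transitive frames. Every such R is transitive — valid.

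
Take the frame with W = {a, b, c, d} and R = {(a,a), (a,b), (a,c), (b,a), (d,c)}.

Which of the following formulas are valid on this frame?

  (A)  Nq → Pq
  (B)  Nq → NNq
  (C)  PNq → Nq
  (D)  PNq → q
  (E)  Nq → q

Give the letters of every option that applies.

none

R is not reflexive: not b R b.
R is not symmetric: a R c but not c R a.
R is not transitive: b R a and a R b but not b R b.
R is not euclidean: a R b and a R c but not b R c.
R is not serial: c has no R-successor.
(A) axiom D: valid iff R is serial. R is not serial — not valid.
(B) axiom 4: valid iff R is transitive. R is not transitive — not valid.
(C) PNq → Nq (the dual of axiom 5) characterises the euclidean frames. R is not euclidean — not valid.
(D) PNq → q (the dual of axiom B) characterises the symmetric frames. R is not symmetric — not valid.
(E) axiom T: valid iff R is reflexive. R is not reflexive — not valid.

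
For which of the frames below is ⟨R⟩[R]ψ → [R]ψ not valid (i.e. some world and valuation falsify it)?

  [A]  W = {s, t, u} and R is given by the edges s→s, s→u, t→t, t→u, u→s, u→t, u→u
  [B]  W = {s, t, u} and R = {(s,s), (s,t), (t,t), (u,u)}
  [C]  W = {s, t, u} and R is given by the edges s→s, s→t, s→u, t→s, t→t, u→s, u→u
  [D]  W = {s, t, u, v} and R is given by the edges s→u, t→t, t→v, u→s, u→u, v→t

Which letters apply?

The schema ⟨R⟩[R]ψ → [R]ψ is the dual of axiom 5; it is valid on a frame iff R is euclidean.
(A) R is not euclidean (u R s and u R t but not s R t), so the schema fails here.
(B) R is not euclidean (s R t and s R s but not t R s), so the schema fails here.
(C) R is not euclidean (s R t and s R u but not t R u), so the schema fails here.
(D) R is not euclidean (t R v and t R v but not v R v), so the schema fails here.

A, B, C, D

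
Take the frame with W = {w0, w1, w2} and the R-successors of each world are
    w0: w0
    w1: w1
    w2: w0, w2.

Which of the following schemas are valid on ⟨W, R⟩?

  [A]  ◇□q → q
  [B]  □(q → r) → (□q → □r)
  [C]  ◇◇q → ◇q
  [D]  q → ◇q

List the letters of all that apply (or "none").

B, C, D

R is reflexive: each world relates to itself.
R is not symmetric: w2 R w0 but not w0 R w2.
R is transitive: R is closed under composition.
(A) ◇□q → q is the dual of axiom B; it is valid on a frame exactly when R is symmetric. R is not symmetric, so not valid.
(B) □(q → r) → (□q → □r) is axiom K, valid on every Kripke frame — valid.
(C) ◇◇q → ◇q (the dual of axiom 4) characterises the transitive frames. R is transitive — valid.
(D) q → ◇q is the dual of axiom T, which corresponds to reflexivity. R is reflexive — valid.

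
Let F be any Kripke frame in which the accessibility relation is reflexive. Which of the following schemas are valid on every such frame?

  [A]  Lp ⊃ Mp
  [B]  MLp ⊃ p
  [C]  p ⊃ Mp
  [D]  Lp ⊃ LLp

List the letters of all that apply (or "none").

A, C

A reflexive relation is serial.
(A) Lp ⊃ Mp is axiom D; it is valid on a frame exactly when R is serial. Every such R is serial, so valid.
(B) the dual of axiom B: valid iff R is symmetric. Such an R need not be symmetric — not valid.
(C) p ⊃ Mp is the dual of axiom T, which corresponds to reflexivity. Every such R is reflexive — valid.
(D) Lp ⊃ LLp is axiom 4, which corresponds to transitivity. Such an R need not be transitive — not valid.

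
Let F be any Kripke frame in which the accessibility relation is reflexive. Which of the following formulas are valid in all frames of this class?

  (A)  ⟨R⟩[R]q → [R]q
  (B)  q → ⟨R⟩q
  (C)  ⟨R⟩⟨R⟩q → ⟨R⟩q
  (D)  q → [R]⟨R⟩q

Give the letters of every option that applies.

B

A reflexive relation is serial.
(A) ⟨R⟩[R]q → [R]q is the dual of axiom 5; it is valid on a frame exactly when R is euclidean. Such an R need not be euclidean, so not valid.
(B) q → ⟨R⟩q is the dual of axiom T, which corresponds to reflexivity. Every such R is reflexive — valid.
(C) ⟨R⟩⟨R⟩q → ⟨R⟩q is the dual of axiom 4, which corresponds to transitivity. Such an R need not be transitive — not valid.
(D) q → [R]⟨R⟩q is axiom B; it is valid on a frame exactly when R is symmetric. Such an R need not be symmetric, so not valid.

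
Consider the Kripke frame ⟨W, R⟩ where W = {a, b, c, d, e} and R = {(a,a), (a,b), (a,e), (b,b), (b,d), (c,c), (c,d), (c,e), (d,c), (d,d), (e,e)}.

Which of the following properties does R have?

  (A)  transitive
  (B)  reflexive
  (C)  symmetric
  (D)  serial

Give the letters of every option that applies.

(A) not transitive: a R b and b R d but not a R d.
(B) reflexive: each world relates to itself.
(C) not symmetric: a R b but not b R a.
(D) serial: every world has an R-successor.

B, D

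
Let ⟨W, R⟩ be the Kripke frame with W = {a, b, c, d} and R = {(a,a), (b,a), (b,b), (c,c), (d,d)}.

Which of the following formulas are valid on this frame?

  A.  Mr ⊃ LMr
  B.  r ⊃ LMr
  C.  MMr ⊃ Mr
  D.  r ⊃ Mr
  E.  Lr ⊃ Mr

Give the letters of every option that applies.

C, D, E

R is reflexive: each world relates to itself.
R is not symmetric: b R a but not a R b.
R is transitive: R is closed under composition.
R is not euclidean: b R a and b R b but not a R b.
R is serial: every world has an R-successor.
(A) Mr ⊃ LMr (axiom 5) characterises the euclidean frames. R is not euclidean — not valid.
(B) axiom B: valid iff R is symmetric. R is not symmetric — not valid.
(C) the dual of axiom 4: valid iff R is transitive. R is transitive — valid.
(D) r ⊃ Mr is the dual of axiom T; it is valid on a frame exactly when R is reflexive. R is reflexive, so valid.
(E) Lr ⊃ Mr is axiom D, which corresponds to seriality. R is serial — valid.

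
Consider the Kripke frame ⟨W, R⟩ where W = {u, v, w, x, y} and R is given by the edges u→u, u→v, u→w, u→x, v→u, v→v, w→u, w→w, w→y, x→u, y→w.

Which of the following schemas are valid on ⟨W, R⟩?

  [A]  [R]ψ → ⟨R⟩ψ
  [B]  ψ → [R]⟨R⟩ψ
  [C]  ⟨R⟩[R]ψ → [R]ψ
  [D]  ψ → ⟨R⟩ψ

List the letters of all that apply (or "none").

R is not reflexive: not x R x.
R is symmetric: every R-edge is matched by its reverse.
R is not euclidean: u R v and u R w but not v R w.
R is serial: every world has an R-successor.
(A) [R]ψ → ⟨R⟩ψ is axiom D, which corresponds to seriality. R is serial — valid.
(B) ψ → [R]⟨R⟩ψ (axiom B) characterises the symmetric frames. R is symmetric — valid.
(C) ⟨R⟩[R]ψ → [R]ψ is the dual of axiom 5, which corresponds to the euclidean property. R is not euclidean — not valid.
(D) ψ → ⟨R⟩ψ is the dual of axiom T; it is valid on a frame exactly when R is reflexive. R is not reflexive, so not valid.

A, B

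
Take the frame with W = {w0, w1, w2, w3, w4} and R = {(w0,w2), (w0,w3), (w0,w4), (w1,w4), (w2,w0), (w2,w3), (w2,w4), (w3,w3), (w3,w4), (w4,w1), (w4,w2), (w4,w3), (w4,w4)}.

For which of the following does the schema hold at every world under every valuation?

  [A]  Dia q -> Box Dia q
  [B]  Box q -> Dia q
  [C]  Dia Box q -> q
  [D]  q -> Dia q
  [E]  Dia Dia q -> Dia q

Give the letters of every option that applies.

B

R is not reflexive: not w0 R w0.
R is not symmetric: w0 R w3 but not w3 R w0.
R is not transitive: w0 R w2 and w2 R w0 but not w0 R w0.
R is not euclidean: w0 R w3 and w0 R w2 but not w3 R w2.
R is serial: every world has an R-successor.
(A) Dia q -> Box Dia q is axiom 5; it is valid on a frame exactly when R is euclidean. R is not euclidean, so not valid.
(B) Box q -> Dia q is axiom D, which corresponds to seriality. R is serial — valid.
(C) Dia Box q -> q is the dual of axiom B, which corresponds to symmetry. R is not symmetric — not valid.
(D) q -> Dia q is the dual of axiom T; it is valid on a frame exactly when R is reflexive. R is not reflexive, so not valid.
(E) Dia Dia q -> Dia q is the dual of axiom 4, which corresponds to transitivity. R is not transitive — not valid.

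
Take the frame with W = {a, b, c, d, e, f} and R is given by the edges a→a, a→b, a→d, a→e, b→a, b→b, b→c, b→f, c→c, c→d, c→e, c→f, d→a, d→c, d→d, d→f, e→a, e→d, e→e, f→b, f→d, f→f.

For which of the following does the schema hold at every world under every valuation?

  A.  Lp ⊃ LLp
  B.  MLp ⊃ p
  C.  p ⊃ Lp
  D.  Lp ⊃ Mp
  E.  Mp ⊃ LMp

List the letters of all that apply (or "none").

D

R is not symmetric: b R c but not c R b.
R is not transitive: a R b and b R c but not a R c.
R is not euclidean: a R b and a R d but not b R d.
R is serial: every world has an R-successor.
R is not a subset of the identity: a R b with a ≠ b.
(A) axiom 4: valid iff R is transitive. R is not transitive — not valid.
(B) MLp ⊃ p (the dual of axiom B) characterises the symmetric frames. R is not symmetric — not valid.
(C) p ⊃ Lp (equivalent to ◇p→p) corresponds to R being a subset of the identity. Here R ⊄ identity, so not valid.
(D) Lp ⊃ Mp is axiom D; it is valid on a frame exactly when R is serial. R is serial, so valid.
(E) Mp ⊃ LMp is axiom 5, which corresponds to the euclidean property. R is not euclidean — not valid.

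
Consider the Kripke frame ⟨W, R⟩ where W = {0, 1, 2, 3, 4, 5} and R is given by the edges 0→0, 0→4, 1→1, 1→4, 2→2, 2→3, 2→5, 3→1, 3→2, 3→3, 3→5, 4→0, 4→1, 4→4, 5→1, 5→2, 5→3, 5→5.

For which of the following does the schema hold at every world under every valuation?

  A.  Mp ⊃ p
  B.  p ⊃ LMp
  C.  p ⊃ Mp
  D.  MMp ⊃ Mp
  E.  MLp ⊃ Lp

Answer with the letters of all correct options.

R is reflexive: each world relates to itself.
R is not symmetric: 3 R 1 but not 1 R 3.
R is not transitive: 0 R 4 and 4 R 1 but not 0 R 1.
R is not euclidean: 3 R 1 and 3 R 2 but not 1 R 2.
R is not a subset of the identity: 0 R 4 with 0 ≠ 4.
(A) Mp ⊃ p (the converse of T) corresponds to R being a subset of the identity. Here R ⊄ identity, so not valid.
(B) p ⊃ LMp is axiom B; it is valid on a frame exactly when R is symmetric. R is not symmetric, so not valid.
(C) p ⊃ Mp is the dual of axiom T, which corresponds to reflexivity. R is reflexive — valid.
(D) the dual of axiom 4: valid iff R is transitive. R is not transitive — not valid.
(E) the dual of axiom 5: valid iff R is euclidean. R is not euclidean — not valid.

C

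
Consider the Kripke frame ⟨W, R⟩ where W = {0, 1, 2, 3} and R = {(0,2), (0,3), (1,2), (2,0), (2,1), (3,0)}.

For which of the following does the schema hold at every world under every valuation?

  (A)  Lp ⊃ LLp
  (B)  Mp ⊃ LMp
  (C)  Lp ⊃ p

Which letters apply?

none

R is not reflexive: not 0 R 0.
R is not transitive: 0 R 2 and 2 R 0 but not 0 R 0.
R is not euclidean: 0 R 2 and 0 R 3 but not 2 R 3.
(A) Lp ⊃ LLp (axiom 4) characterises the transitive frames. R is not transitive — not valid.
(B) Mp ⊃ LMp is axiom 5; it is valid on a frame exactly when R is euclidean. R is not euclidean, so not valid.
(C) axiom T: valid iff R is reflexive. R is not reflexive — not valid.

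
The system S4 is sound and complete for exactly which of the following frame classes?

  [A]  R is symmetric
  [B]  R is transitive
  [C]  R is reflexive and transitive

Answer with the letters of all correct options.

(A) this class determines KB, not S4.
(B) this class determines K4, not S4.
(C) S4 is sound and complete for exactly this class.

C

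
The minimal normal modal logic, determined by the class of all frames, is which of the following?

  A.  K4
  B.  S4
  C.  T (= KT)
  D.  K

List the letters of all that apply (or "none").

D

(A) K4 is determined by the class of transitive frames.
(B) S4 is determined by the class of reflexive and transitive frames.
(C) T (= KT) is determined by the class of reflexive frames.
(D) K is determined by exactly this class.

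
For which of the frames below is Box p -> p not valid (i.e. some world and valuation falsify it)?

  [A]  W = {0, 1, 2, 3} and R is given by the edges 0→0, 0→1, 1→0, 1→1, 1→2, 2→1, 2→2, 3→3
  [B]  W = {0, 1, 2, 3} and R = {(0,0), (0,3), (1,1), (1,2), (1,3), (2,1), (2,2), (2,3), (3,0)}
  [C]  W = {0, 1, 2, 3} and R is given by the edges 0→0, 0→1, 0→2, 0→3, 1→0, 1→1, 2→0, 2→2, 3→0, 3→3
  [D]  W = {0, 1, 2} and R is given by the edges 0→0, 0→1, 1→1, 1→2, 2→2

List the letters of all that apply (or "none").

The schema Box p -> p is axiom T; it is valid on a frame iff R is reflexive.
(A) R is reflexive (each world relates to itself), so the schema is valid here.
(B) R is not reflexive (not 3 R 3), so the schema fails here.
(C) R is reflexive (each world relates to itself), so the schema is valid here.
(D) R is reflexive (each world relates to itself), so the schema is valid here.

B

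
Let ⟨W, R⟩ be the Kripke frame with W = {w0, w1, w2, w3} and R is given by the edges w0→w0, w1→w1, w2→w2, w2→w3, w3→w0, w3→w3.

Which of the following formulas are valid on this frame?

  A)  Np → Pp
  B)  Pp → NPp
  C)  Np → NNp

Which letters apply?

A

R is not transitive: w2 R w3 and w3 R w0 but not w2 R w0.
R is not euclidean: w2 R w3 and w2 R w2 but not w3 R w2.
R is serial: every world has an R-successor.
(A) Np → Pp (axiom D) characterises the serial frames. R is serial — valid.
(B) Pp → NPp (axiom 5) characterises the euclidean frames. R is not euclidean — not valid.
(C) Np → NNp (axiom 4) characterises the transitive frames. R is not transitive — not valid.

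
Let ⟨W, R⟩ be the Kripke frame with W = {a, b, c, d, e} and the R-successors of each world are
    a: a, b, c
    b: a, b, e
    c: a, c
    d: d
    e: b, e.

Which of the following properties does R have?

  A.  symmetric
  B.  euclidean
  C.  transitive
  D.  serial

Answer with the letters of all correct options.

A, D

(A) symmetric: every R-edge is matched by its reverse.
(B) not euclidean: a R b and a R c but not b R c.
(C) not transitive: a R b and b R e but not a R e.
(D) serial: every world has an R-successor.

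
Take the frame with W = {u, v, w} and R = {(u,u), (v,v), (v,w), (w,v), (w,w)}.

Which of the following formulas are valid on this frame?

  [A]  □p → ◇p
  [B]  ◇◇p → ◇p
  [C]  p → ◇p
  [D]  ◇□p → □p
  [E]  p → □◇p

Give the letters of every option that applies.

R is reflexive: each world relates to itself.
R is symmetric: every R-edge is matched by its reverse.
R is transitive: R is closed under composition.
R is euclidean: any two R-successors of the same world are R-related.
R is serial: every world has an R-successor.
(A) axiom D: valid iff R is serial. R is serial — valid.
(B) ◇◇p → ◇p is the dual of axiom 4; it is valid on a frame exactly when R is transitive. R is transitive, so valid.
(C) p → ◇p is the dual of axiom T, which corresponds to reflexivity. R is reflexive — valid.
(D) ◇□p → □p is the dual of axiom 5, which corresponds to the euclidean property. R is euclidean — valid.
(E) p → □◇p is axiom B, which corresponds to symmetry. R is symmetric — valid.

A, B, C, D, E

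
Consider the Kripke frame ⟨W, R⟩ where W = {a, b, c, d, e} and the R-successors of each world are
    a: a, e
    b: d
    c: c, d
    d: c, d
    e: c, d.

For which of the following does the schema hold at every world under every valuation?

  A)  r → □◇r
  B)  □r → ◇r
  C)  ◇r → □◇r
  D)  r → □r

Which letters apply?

B

R is not symmetric: a R e but not e R a.
R is not euclidean: a R e and a R a but not e R a.
R is serial: every world has an R-successor.
R is not a subset of the identity: a R e with a ≠ e.
(A) r → □◇r is axiom B; it is valid on a frame exactly when R is symmetric. R is not symmetric, so not valid.
(B) □r → ◇r is axiom D, which corresponds to seriality. R is serial — valid.
(C) ◇r → □◇r is axiom 5, which corresponds to the euclidean property. R is not euclidean — not valid.
(D) r → □r is valid only on frames where every R-edge is a self-loop. Here R ⊄ identity — not valid.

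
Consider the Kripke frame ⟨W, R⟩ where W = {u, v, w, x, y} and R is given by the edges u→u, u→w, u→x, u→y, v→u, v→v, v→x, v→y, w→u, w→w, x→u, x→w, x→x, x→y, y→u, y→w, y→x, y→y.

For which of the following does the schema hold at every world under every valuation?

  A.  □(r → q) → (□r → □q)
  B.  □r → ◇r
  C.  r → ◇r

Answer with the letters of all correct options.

A, B, C

R is reflexive: each world relates to itself.
R is serial: every world has an R-successor.
(A) □(r → q) → (□r → □q) is the K axiom; it holds on all frames — valid.
(B) □r → ◇r (axiom D) characterises the serial frames. R is serial — valid.
(C) r → ◇r is the dual of axiom T; it is valid on a frame exactly when R is reflexive. R is reflexive, so valid.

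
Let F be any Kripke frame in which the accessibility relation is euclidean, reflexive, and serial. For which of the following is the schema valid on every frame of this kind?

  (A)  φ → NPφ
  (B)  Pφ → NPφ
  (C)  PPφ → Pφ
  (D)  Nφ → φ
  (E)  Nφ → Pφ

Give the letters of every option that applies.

A, B, C, D, E

A relation that is euclidean, reflexive, and serial is also symmetric and transitive.
(A) axiom B: valid iff R is symmetric. Every such R is symmetric — valid.
(B) Pφ → NPφ is axiom 5; it is valid on a frame exactly when R is euclidean. Every such R is euclidean, so valid.
(C) the dual of axiom 4: valid iff R is transitive. Every such R is transitive — valid.
(D) Nφ → φ is axiom T, which corresponds to reflexivity. Every such R is reflexive — valid.
(E) axiom D: valid iff R is serial. Every such R is serial — valid.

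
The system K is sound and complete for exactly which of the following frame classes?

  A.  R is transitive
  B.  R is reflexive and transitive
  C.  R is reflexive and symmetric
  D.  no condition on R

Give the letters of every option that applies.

(A) this class determines K4, not K.
(B) this class determines S4, not K.
(C) this class determines B (= KTB), not K.
(D) K is sound and complete for exactly this class.

D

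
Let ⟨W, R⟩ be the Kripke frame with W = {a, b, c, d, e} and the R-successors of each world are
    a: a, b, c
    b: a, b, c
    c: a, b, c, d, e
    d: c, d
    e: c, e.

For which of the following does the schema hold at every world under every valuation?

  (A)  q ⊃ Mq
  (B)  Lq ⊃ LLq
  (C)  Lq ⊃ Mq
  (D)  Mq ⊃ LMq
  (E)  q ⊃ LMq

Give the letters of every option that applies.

R is reflexive: each world relates to itself.
R is symmetric: every R-edge is matched by its reverse.
R is not transitive: a R c and c R d but not a R d.
R is not euclidean: c R a and c R d but not a R d.
R is serial: every world has an R-successor.
(A) q ⊃ Mq (the dual of axiom T) characterises the reflexive frames. R is reflexive — valid.
(B) Lq ⊃ LLq is axiom 4; it is valid on a frame exactly when R is transitive. R is not transitive, so not valid.
(C) Lq ⊃ Mq (axiom D) characterises the serial frames. R is serial — valid.
(D) axiom 5: valid iff R is euclidean. R is not euclidean — not valid.
(E) axiom B: valid iff R is symmetric. R is symmetric — valid.

A, C, E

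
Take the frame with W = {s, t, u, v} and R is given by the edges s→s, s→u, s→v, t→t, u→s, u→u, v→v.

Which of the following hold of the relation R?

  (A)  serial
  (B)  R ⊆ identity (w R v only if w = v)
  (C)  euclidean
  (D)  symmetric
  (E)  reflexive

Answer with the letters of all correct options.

A, E

(A) serial: every world has an R-successor.
(B) not ⊆ identity: s R u with s ≠ u.
(C) not euclidean: s R u and s R v but not u R v.
(D) not symmetric: s R v but not v R s.
(E) reflexive: each world relates to itself.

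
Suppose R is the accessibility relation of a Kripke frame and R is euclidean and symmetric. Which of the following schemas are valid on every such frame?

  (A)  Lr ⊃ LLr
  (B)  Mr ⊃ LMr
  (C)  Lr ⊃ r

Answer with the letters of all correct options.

A, B

A symmetric euclidean relation is transitive (uRv and vRw give vRu by symmetry, then uRw by the euclidean condition, applied at v).
(A) axiom 4: valid iff R is transitive. Every such R is transitive — valid.
(B) axiom 5: valid iff R is euclidean. Every such R is euclidean — valid.
(C) Lr ⊃ r is axiom T, which corresponds to reflexivity. Such an R need not be reflexive — not valid.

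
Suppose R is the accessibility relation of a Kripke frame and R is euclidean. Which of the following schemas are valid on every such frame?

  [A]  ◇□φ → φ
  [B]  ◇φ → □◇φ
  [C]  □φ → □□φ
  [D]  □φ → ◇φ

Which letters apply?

(A) ◇□φ → φ is the dual of axiom B; it is valid on a frame exactly when R is symmetric. Such an R need not be symmetric, so not valid.
(B) axiom 5: valid iff R is euclidean. Every such R is euclidean — valid.
(C) axiom 4: valid iff R is transitive. Such an R need not be transitive — not valid.
(D) □φ → ◇φ is axiom D, which corresponds to seriality. Such an R need not be serial — not valid.

B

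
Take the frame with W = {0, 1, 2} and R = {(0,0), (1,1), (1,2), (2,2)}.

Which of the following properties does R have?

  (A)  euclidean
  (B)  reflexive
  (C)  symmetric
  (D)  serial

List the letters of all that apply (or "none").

(A) not euclidean: 1 R 2 and 1 R 1 but not 2 R 1.
(B) reflexive: each world relates to itself.
(C) not symmetric: 1 R 2 but not 2 R 1.
(D) serial: every world has an R-successor.

B, D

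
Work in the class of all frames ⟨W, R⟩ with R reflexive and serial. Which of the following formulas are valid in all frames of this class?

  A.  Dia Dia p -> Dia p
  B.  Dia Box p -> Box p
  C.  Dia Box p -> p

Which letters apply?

none

(A) Dia Dia p -> Dia p is the dual of axiom 4; it is valid on a frame exactly when R is transitive. Such an R need not be transitive, so not valid.
(B) the dual of axiom 5: valid iff R is euclidean. Such an R need not be euclidean — not valid.
(C) the dual of axiom B: valid iff R is symmetric. Such an R need not be symmetric — not valid.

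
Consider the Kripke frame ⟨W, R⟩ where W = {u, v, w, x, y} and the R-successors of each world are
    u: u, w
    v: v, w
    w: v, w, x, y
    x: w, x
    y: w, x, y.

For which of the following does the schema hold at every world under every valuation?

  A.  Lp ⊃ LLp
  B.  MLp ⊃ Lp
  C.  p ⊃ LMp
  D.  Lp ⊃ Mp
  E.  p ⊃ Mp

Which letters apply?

R is reflexive: each world relates to itself.
R is not symmetric: u R w but not w R u.
R is not transitive: u R w and w R v but not u R v.
R is not euclidean: u R w and u R u but not w R u.
R is serial: every world has an R-successor.
(A) Lp ⊃ LLp is axiom 4; it is valid on a frame exactly when R is transitive. R is not transitive, so not valid.
(B) the dual of axiom 5: valid iff R is euclidean. R is not euclidean — not valid.
(C) p ⊃ LMp is axiom B; it is valid on a frame exactly when R is symmetric. R is not symmetric, so not valid.
(D) Lp ⊃ Mp is axiom D, which corresponds to seriality. R is serial — valid.
(E) p ⊃ Mp is the dual of axiom T; it is valid on a frame exactly when R is reflexive. R is reflexive, so valid.

D, E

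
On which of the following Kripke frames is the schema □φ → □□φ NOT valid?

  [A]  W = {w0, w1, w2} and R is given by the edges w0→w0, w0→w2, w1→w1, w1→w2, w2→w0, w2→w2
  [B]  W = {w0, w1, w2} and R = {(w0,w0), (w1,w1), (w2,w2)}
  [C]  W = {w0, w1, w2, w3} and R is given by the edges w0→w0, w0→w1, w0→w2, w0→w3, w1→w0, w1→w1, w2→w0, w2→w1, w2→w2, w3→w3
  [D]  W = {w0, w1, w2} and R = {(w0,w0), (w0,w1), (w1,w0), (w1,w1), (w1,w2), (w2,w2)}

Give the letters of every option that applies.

The schema □φ → □□φ is axiom 4; it is valid on a frame iff R is transitive.
(A) R is not transitive (w1 R w2 and w2 R w0 but not w1 R w0), so the schema fails here.
(B) R is transitive (R is closed under composition), so the schema is valid here.
(C) R is not transitive (w1 R w0 and w0 R w2 but not w1 R w2), so the schema fails here.
(D) R is not transitive (w0 R w1 and w1 R w2 but not w0 R w2), so the schema fails here.

A, C, D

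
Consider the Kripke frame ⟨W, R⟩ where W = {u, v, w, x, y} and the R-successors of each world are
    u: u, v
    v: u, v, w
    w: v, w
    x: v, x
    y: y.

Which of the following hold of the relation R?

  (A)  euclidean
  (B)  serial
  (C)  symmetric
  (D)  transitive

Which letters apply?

(A) not euclidean: v R u and v R w but not u R w.
(B) serial: every world has an R-successor.
(C) not symmetric: x R v but not v R x.
(D) not transitive: u R v and v R w but not u R w.

B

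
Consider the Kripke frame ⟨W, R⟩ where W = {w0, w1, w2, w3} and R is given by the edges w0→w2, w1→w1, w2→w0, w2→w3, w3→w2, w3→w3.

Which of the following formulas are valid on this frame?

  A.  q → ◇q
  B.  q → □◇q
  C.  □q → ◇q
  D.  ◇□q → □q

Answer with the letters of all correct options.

R is not reflexive: not w0 R w0.
R is symmetric: every R-edge is matched by its reverse.
R is not euclidean: w2 R w0 and w2 R w3 but not w0 R w3.
R is serial: every world has an R-successor.
(A) q → ◇q is the dual of axiom T; it is valid on a frame exactly when R is reflexive. R is not reflexive, so not valid.
(B) q → □◇q is axiom B, which corresponds to symmetry. R is symmetric — valid.
(C) □q → ◇q is axiom D, which corresponds to seriality. R is serial — valid.
(D) ◇□q → □q is the dual of axiom 5, which corresponds to the euclidean property. R is not euclidean — not valid.

B, C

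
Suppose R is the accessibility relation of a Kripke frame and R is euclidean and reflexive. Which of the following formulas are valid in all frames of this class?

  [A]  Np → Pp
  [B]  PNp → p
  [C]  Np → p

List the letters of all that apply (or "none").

A reflexive euclidean relation is also symmetric (from wRw and wRv the euclidean condition gives vRw) and hence transitive; it is an equivalence relation.
(A) Np → Pp is axiom D, which corresponds to seriality. Every such R is serial — valid.
(B) PNp → p (the dual of axiom B) characterises the symmetric frames. Every such R is symmetric — valid.
(C) Np → p is axiom T, which corresponds to reflexivity. Every such R is reflexive — valid.

A, B, C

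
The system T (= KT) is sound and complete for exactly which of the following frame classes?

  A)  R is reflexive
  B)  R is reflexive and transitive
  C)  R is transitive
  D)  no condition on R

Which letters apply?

(A) T (= KT) is sound and complete for exactly this class.
(B) this class determines S4, not T (= KT).
(C) this class determines K4, not T (= KT).
(D) this class determines K, not T (= KT).

A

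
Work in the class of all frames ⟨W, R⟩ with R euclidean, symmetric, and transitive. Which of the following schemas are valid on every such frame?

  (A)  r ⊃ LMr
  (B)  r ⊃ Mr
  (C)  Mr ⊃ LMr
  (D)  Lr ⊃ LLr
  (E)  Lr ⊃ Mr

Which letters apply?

A, C, D

(A) r ⊃ LMr is axiom B; it is valid on a frame exactly when R is symmetric. Every such R is symmetric, so valid.
(B) r ⊃ Mr (the dual of axiom T) characterises the reflexive frames. Such an R need not be reflexive — not valid.
(C) axiom 5: valid iff R is euclidean. Every such R is euclidean — valid.
(D) axiom 4: valid iff R is transitive. Every such R is transitive — valid.
(E) Lr ⊃ Mr is axiom D; it is valid on a frame exactly when R is serial. Such an R need not be serial, so not valid.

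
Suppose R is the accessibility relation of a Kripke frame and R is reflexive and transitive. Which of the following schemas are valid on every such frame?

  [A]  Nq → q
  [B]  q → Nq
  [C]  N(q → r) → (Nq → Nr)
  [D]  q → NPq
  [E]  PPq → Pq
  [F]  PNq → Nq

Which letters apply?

Reflexive relations are serial.
(A) Nq → q (axiom T) characterises the reflexive frames. Every such R is reflexive — valid.
(B) q → Nq is valid only on frames where every R-edge is a self-loop. Such an R need not be a subset of the identity — not valid.
(C) this is just K, valid on every normal frame.
(D) axiom B: valid iff R is symmetric. Such an R need not be symmetric — not valid.
(E) PPq → Pq (the dual of axiom 4) characterises the transitive frames. Every such R is transitive — valid.
(F) PNq → Nq is the dual of axiom 5; it is valid on a frame exactly when R is euclidean. Such an R need not be euclidean, so not valid.

A, C, E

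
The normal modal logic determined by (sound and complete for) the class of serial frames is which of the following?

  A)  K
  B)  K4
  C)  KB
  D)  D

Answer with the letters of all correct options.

(A) K is determined by the class of arbitrary frames.
(B) K4 is determined by the class of transitive frames.
(C) KB is determined by the class of symmetric frames.
(D) D is determined by exactly this class.

D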